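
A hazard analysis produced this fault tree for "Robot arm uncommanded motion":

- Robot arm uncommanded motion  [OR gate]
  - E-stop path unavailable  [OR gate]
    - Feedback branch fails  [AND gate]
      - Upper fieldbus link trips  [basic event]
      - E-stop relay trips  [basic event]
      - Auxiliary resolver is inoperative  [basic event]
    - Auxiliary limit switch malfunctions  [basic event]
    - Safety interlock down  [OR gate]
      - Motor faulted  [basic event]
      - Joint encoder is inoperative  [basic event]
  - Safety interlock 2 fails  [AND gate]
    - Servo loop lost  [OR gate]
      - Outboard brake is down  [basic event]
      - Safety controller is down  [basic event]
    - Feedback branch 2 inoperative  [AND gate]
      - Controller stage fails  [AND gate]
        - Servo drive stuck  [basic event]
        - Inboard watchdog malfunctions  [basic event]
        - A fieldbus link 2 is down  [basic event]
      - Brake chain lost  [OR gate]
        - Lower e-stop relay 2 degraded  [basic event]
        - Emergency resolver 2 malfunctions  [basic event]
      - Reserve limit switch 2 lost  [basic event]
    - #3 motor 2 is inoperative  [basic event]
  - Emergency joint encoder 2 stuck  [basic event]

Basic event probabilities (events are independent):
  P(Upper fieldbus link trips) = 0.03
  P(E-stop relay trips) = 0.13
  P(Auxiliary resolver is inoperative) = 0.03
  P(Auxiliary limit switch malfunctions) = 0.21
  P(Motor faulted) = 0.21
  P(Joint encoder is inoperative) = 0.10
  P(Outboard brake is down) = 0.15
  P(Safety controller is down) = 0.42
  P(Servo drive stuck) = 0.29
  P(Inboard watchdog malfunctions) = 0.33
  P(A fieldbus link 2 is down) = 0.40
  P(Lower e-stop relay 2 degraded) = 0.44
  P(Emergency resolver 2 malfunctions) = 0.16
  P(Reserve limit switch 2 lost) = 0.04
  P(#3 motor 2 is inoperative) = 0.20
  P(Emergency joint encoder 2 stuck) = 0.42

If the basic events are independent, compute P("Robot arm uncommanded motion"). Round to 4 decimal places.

P(Feedback branch fails) [AND] = 0.03 × 0.13 × 0.03 = 0.000117
P(Safety interlock down) [OR] = 1 − (1−0.21) × (1−0.10) = 0.289000
P(E-stop path unavailable) [OR] = 1 − (1−0.000117) × (1−0.21) × (1−0.289000) = 0.438376
P(Servo loop lost) [OR] = 1 − (1−0.15) × (1−0.42) = 0.507000
P(Controller stage fails) [AND] = 0.29 × 0.33 × 0.40 = 0.038280
P(Brake chain lost) [OR] = 1 − (1−0.44) × (1−0.16) = 0.529600
P(Feedback branch 2 inoperative) [AND] = 0.038280 × 0.529600 × 0.04 = 0.000811
P(Safety interlock 2 fails) [AND] = 0.507000 × 0.000811 × 0.20 = 0.000082
P(Robot arm uncommanded motion) [OR] = 1 − (1−0.438376) × (1−0.000082) × (1−0.42) = 0.674285
Rounded to 4 decimal places: P(Robot arm uncommanded motion) ≈ 0.6743.

0.6743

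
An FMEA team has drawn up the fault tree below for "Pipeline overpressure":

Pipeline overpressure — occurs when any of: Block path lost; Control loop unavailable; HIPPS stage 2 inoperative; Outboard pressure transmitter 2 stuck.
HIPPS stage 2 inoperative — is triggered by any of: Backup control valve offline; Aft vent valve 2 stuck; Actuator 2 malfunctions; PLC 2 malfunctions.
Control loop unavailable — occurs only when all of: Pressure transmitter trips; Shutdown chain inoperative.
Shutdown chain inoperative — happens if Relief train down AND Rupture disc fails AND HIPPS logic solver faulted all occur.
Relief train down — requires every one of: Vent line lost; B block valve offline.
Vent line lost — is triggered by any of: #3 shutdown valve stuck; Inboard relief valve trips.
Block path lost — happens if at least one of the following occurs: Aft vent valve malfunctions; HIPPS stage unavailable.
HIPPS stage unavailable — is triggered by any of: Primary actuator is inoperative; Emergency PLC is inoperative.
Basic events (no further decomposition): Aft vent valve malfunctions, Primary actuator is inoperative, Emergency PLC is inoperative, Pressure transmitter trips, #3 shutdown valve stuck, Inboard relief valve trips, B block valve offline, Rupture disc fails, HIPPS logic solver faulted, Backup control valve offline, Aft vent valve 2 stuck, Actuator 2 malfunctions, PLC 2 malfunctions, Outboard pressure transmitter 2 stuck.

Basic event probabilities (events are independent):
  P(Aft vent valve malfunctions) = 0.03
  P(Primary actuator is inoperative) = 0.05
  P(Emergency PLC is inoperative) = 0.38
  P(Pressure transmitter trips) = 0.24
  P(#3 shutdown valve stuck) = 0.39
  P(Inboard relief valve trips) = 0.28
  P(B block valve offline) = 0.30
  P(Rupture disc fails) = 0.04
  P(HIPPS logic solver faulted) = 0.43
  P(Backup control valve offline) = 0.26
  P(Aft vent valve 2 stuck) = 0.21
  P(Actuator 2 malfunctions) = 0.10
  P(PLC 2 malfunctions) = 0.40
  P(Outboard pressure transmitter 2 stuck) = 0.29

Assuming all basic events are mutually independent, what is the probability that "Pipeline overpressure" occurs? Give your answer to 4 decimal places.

0.8720

P(HIPPS stage unavailable) [OR] = 1 − (1−0.05) × (1−0.38) = 0.411000
P(Block path lost) [OR] = 1 − (1−0.03) × (1−0.411000) = 0.428670
P(Vent line lost) [OR] = 1 − (1−0.39) × (1−0.28) = 0.560800
P(Relief train down) [AND] = 0.560800 × 0.30 = 0.168240
P(Shutdown chain inoperative) [AND] = 0.168240 × 0.04 × 0.43 = 0.002894
P(Control loop unavailable) [AND] = 0.24 × 0.002894 = 0.000695
P(HIPPS stage 2 inoperative) [OR] = 1 − (1−0.26) × (1−0.21) × (1−0.10) × (1−0.40) = 0.684316
P(Pipeline overpressure) [OR] = 1 − (1−0.428670) × (1−0.000695) × (1−0.684316) × (1−0.29) = 0.872034
Rounded to 4 decimal places: P(Pipeline overpressure) ≈ 0.8720.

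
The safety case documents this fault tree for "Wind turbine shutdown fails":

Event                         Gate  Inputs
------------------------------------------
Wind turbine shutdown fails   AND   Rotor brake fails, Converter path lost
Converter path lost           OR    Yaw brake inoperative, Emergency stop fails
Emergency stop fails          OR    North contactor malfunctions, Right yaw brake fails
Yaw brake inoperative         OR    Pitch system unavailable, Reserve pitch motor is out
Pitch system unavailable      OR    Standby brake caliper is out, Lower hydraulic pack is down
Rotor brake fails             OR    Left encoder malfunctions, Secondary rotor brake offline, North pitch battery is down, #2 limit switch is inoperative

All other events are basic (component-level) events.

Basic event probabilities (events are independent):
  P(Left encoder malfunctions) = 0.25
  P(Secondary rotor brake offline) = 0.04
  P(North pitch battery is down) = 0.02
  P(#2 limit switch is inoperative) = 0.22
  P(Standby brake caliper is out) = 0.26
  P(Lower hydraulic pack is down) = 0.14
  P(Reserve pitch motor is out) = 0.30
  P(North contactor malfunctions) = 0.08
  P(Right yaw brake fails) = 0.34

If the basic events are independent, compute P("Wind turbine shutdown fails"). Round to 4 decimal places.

P(Rotor brake fails) [OR] = 1 − (1−0.25) × (1−0.04) × (1−0.02) × (1−0.22) = 0.449632
P(Pitch system unavailable) [OR] = 1 − (1−0.26) × (1−0.14) = 0.363600
P(Yaw brake inoperative) [OR] = 1 − (1−0.363600) × (1−0.30) = 0.554520
P(Emergency stop fails) [OR] = 1 − (1−0.08) × (1−0.34) = 0.392800
P(Converter path lost) [OR] = 1 − (1−0.554520) × (1−0.392800) = 0.729505
P(Wind turbine shutdown fails) [AND] = 0.449632 × 0.729505 = 0.328009
Rounded to 4 decimal places: P(Wind turbine shutdown fails) ≈ 0.3280.

0.3280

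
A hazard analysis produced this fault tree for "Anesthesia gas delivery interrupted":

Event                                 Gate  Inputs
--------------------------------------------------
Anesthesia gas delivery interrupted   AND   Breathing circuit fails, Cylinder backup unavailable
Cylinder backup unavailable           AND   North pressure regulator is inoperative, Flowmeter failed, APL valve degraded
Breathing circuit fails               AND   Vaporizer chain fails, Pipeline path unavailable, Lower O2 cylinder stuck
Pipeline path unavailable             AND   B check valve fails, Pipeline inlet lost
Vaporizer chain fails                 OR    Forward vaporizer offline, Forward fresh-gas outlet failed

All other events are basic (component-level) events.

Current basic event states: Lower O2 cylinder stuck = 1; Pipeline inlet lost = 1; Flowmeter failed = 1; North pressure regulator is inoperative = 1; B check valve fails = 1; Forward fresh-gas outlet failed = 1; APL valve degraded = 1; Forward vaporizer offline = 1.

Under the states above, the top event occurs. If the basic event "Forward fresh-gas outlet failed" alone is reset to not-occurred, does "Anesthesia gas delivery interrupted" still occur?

Counterfactual: set "Forward fresh-gas outlet failed" to not occurred.
Vaporizer chain fails [OR]: Forward vaporizer offline=occurs, Forward fresh-gas outlet failed=not → at least one input occurs → occurs.
Pipeline path unavailable [AND]: B check valve fails=occurs, Pipeline inlet lost=occurs → all inputs occur → occurs.
Breathing circuit fails [AND]: Vaporizer chain fails=occurs, Pipeline path unavailable=occurs, Lower O2 cylinder stuck=occurs → all inputs occur → occurs.
Cylinder backup unavailable [AND]: North pressure regulator is inoperative=occurs, Flowmeter failed=occurs, APL valve degraded=occurs → all inputs occur → occurs.
Anesthesia gas delivery interrupted [AND]: Breathing circuit fails=occurs, Cylinder backup unavailable=occurs → all inputs occur → occurs.

Yes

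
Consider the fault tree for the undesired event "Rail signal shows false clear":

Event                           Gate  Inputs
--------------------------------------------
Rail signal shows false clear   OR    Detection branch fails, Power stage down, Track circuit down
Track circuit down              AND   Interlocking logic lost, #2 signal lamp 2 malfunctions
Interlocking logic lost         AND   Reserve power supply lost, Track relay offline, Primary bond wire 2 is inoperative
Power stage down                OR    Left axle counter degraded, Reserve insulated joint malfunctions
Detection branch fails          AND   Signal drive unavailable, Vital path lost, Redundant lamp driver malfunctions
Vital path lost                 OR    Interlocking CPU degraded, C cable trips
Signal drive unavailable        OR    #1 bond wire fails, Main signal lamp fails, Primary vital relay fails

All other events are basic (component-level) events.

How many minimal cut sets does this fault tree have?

9

Signal drive unavailable [OR]: union of children's cut sets → 3 cut set(s).
Vital path lost [OR]: union of children's cut sets → 2 cut set(s).
Detection branch fails [AND]: one cut set from each child combined → 3 × 2 × 1 = 6 cut set(s).
Power stage down [OR]: union of children's cut sets → 2 cut set(s).
Interlocking logic lost [AND]: one cut set from each child combined → 1 × 1 × 1 = 1 cut set(s).
Track circuit down [AND]: one cut set from each child combined → 1 × 1 = 1 cut set(s).
Rail signal shows false clear [OR]: union of children's cut sets → 9 cut set(s).
Minimal cut sets: {#1 bond wire fails, Interlocking CPU degraded, Redundant lamp driver malfunctions}; {#1 bond wire fails, C cable trips, Redundant lamp driver malfunctions}; {Interlocking CPU degraded, Main signal lamp fails, Redundant lamp driver malfunctions}; {C cable trips, Main signal lamp fails, Redundant lamp driver malfunctions}; {Interlocking CPU degraded, Primary vital relay fails, Redundant lamp driver malfunctions}; {C cable trips, Primary vital relay fails, Redundant lamp driver malfunctions}; {Left axle counter degraded}; {Reserve insulated joint malfunctions}; {#2 signal lamp 2 malfunctions, Primary bond wire 2 is inoperative, Reserve power supply lost, Track relay offline}.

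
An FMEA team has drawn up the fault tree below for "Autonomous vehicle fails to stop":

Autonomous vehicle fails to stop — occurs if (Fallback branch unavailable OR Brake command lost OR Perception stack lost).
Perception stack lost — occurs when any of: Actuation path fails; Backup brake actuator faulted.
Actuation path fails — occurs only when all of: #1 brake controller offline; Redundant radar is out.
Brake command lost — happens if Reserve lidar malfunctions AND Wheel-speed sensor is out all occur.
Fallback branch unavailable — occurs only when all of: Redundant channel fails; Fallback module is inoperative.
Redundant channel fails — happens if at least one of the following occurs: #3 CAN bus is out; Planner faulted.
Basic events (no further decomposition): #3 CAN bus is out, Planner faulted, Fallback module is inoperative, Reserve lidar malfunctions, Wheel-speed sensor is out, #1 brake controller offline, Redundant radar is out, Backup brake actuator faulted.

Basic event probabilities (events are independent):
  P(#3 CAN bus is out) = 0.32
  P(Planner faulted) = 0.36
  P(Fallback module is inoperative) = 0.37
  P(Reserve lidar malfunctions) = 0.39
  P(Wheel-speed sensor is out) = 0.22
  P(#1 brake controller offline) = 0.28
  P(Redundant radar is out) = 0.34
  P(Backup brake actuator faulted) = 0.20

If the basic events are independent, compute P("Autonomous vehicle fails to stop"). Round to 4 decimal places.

0.4766

P(Redundant channel fails) [OR] = 1 − (1−0.32) × (1−0.36) = 0.564800
P(Fallback branch unavailable) [AND] = 0.564800 × 0.37 = 0.208976
P(Brake command lost) [AND] = 0.39 × 0.22 = 0.085800
P(Actuation path fails) [AND] = 0.28 × 0.34 = 0.095200
P(Perception stack lost) [OR] = 1 − (1−0.095200) × (1−0.20) = 0.276160
P(Autonomous vehicle fails to stop) [OR] = 1 − (1−0.208976) × (1−0.085800) × (1−0.276160) = 0.476552
Rounded to 4 decimal places: P(Autonomous vehicle fails to stop) ≈ 0.4766.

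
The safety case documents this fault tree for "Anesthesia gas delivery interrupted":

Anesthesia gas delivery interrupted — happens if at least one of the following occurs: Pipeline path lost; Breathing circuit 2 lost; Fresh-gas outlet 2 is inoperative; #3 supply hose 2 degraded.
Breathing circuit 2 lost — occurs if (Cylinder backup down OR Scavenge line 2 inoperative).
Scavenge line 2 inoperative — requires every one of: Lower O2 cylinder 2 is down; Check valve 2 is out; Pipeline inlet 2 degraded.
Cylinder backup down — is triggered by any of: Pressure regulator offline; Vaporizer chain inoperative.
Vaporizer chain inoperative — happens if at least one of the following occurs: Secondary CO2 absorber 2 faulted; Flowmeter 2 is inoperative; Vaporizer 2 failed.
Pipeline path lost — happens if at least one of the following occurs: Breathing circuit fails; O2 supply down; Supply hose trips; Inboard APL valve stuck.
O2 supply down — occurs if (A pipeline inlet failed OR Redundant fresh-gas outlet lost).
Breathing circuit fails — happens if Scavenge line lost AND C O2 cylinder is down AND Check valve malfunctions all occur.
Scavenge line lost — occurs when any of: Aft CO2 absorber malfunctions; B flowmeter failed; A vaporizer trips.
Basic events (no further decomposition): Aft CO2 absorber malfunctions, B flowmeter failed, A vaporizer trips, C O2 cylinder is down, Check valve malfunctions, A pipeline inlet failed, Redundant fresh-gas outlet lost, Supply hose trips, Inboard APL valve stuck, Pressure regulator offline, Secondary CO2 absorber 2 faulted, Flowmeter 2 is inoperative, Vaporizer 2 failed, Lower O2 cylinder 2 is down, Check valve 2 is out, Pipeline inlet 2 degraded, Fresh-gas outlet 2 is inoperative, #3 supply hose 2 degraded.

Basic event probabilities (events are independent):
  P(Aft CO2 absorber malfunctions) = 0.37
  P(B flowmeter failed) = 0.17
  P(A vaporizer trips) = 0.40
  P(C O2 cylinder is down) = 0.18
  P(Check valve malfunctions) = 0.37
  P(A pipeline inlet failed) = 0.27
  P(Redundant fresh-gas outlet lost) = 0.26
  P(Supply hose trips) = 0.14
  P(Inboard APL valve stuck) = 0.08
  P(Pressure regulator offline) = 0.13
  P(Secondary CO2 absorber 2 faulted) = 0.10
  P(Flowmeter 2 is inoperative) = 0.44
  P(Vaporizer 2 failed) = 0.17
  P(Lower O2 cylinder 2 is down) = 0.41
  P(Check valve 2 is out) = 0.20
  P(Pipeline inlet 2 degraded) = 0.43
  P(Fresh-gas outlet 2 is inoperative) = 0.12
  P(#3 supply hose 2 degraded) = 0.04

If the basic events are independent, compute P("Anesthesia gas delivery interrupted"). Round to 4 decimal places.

P(Scavenge line lost) [OR] = 1 − (1−0.37) × (1−0.17) × (1−0.40) = 0.686260
P(Breathing circuit fails) [AND] = 0.686260 × 0.18 × 0.37 = 0.045705
P(O2 supply down) [OR] = 1 − (1−0.27) × (1−0.26) = 0.459800
P(Pipeline path lost) [OR] = 1 − (1−0.045705) × (1−0.459800) × (1−0.14) × (1−0.08) = 0.592128
P(Vaporizer chain inoperative) [OR] = 1 − (1−0.10) × (1−0.44) × (1−0.17) = 0.581680
P(Cylinder backup down) [OR] = 1 − (1−0.13) × (1−0.581680) = 0.636062
P(Scavenge line 2 inoperative) [AND] = 0.41 × 0.20 × 0.43 = 0.035260
P(Breathing circuit 2 lost) [OR] = 1 − (1−0.636062) × (1−0.035260) = 0.648894
P(Anesthesia gas delivery interrupted) [OR] = 1 − (1−0.592128) × (1−0.648894) × (1−0.12) × (1−0.04) = 0.879019
Rounded to 4 decimal places: P(Anesthesia gas delivery interrupted) ≈ 0.8790.

0.8790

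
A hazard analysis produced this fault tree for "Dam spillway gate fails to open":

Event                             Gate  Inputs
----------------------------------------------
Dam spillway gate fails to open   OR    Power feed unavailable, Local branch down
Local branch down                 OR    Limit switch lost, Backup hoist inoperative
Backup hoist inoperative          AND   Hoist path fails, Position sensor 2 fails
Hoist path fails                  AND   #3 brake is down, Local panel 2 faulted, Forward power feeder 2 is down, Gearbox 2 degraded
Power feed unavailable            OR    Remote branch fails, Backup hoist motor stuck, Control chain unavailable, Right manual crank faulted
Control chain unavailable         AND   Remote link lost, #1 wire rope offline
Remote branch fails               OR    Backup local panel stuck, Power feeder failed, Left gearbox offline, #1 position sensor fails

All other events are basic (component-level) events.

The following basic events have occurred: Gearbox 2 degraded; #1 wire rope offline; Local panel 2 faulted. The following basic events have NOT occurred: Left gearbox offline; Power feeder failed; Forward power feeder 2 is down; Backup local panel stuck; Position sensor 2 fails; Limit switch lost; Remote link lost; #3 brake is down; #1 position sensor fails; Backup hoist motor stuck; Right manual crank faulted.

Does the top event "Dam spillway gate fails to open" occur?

No

Remote branch fails [OR]: Backup local panel stuck=not, Power feeder failed=not, Left gearbox offline=not, #1 position sensor fails=not → no input occurs → does not occur.
Control chain unavailable [AND]: Remote link lost=not, #1 wire rope offline=occurs → not all inputs occur → does not occur.
Power feed unavailable [OR]: Remote branch fails=not, Backup hoist motor stuck=not, Control chain unavailable=not, Right manual crank faulted=not → no input occurs → does not occur.
Hoist path fails [AND]: #3 brake is down=not, Local panel 2 faulted=occurs, Forward power feeder 2 is down=not, Gearbox 2 degraded=occurs → not all inputs occur → does not occur.
Backup hoist inoperative [AND]: Hoist path fails=not, Position sensor 2 fails=not → not all inputs occur → does not occur.
Local branch down [OR]: Limit switch lost=not, Backup hoist inoperative=not → no input occurs → does not occur.
Dam spillway gate fails to open [OR]: Power feed unavailable=not, Local branch down=not → no input occurs → does not occur.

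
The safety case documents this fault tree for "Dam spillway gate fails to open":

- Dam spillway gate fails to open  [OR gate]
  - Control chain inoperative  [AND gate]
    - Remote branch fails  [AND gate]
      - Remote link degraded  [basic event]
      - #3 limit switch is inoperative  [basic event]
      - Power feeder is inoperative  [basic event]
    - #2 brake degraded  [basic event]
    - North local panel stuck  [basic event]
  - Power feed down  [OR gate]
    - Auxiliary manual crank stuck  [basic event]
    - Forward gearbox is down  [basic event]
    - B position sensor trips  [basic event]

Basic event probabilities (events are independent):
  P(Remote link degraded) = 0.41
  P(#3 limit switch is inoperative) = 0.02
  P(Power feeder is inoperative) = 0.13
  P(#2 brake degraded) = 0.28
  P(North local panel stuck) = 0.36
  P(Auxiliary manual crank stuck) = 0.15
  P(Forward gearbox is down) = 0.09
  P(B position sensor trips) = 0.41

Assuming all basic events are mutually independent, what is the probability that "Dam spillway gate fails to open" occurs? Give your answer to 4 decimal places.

0.5437

P(Remote branch fails) [AND] = 0.41 × 0.02 × 0.13 = 0.001066
P(Control chain inoperative) [AND] = 0.001066 × 0.28 × 0.36 = 0.000107
P(Power feed down) [OR] = 1 − (1−0.15) × (1−0.09) × (1−0.41) = 0.543635
P(Dam spillway gate fails to open) [OR] = 1 − (1−0.000107) × (1−0.543635) = 0.543684
Rounded to 4 decimal places: P(Dam spillway gate fails to open) ≈ 0.5437.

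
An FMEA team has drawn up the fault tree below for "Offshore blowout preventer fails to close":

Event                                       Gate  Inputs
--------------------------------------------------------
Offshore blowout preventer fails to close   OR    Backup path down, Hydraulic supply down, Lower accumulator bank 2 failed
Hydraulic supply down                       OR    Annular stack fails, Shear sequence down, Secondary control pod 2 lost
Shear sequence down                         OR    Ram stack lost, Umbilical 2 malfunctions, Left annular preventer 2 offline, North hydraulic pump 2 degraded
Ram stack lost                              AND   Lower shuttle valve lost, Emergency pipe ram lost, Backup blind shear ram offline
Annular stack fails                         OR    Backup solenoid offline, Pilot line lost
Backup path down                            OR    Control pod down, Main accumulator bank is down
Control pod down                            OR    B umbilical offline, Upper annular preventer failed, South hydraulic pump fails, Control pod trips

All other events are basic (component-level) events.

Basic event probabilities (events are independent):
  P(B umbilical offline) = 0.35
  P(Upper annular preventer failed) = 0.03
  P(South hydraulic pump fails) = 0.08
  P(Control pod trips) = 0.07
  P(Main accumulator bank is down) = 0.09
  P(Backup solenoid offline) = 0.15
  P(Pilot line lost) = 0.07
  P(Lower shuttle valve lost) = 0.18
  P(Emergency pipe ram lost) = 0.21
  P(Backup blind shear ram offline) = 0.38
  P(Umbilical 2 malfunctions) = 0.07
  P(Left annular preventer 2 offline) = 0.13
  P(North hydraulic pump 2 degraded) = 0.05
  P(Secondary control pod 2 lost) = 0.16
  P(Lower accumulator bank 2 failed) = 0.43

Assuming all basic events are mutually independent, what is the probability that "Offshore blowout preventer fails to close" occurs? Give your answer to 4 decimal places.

P(Control pod down) [OR] = 1 − (1−0.35) × (1−0.03) × (1−0.08) × (1−0.07) = 0.460544
P(Backup path down) [OR] = 1 − (1−0.460544) × (1−0.09) = 0.509095
P(Annular stack fails) [OR] = 1 − (1−0.15) × (1−0.07) = 0.209500
P(Ram stack lost) [AND] = 0.18 × 0.21 × 0.38 = 0.014364
P(Shear sequence down) [OR] = 1 − (1−0.014364) × (1−0.07) × (1−0.13) × (1−0.05) = 0.242396
P(Hydraulic supply down) [OR] = 1 − (1−0.209500) × (1−0.242396) × (1−0.16) = 0.496936
P(Offshore blowout preventer fails to close) [OR] = 1 − (1−0.509095) × (1−0.496936) × (1−0.43) = 0.859235
Rounded to 4 decimal places: P(Offshore blowout preventer fails to close) ≈ 0.8592.

0.8592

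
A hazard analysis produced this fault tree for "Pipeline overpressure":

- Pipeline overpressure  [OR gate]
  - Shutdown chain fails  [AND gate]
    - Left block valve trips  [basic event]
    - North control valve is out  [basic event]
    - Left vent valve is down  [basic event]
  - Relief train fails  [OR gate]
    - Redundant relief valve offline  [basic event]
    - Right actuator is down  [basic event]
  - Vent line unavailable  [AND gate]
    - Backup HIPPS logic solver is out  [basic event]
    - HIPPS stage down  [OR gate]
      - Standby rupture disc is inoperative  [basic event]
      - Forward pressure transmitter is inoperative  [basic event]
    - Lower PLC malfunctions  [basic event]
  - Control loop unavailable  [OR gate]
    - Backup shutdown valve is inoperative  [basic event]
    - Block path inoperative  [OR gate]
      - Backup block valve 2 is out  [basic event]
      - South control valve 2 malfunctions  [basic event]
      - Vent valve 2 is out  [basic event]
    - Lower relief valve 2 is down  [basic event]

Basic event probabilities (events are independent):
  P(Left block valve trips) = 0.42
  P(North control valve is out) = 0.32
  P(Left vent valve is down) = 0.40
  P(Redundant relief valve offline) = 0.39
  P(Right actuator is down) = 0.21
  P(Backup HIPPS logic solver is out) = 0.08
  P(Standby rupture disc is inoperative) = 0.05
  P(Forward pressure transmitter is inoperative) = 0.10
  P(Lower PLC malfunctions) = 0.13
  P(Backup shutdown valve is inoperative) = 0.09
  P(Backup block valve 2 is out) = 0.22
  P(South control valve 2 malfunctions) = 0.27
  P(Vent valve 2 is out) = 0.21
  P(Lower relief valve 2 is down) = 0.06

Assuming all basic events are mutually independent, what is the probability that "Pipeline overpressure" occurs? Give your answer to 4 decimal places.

0.8248

P(Shutdown chain fails) [AND] = 0.42 × 0.32 × 0.40 = 0.053760
P(Relief train fails) [OR] = 1 − (1−0.39) × (1−0.21) = 0.518100
P(HIPPS stage down) [OR] = 1 − (1−0.05) × (1−0.10) = 0.145000
P(Vent line unavailable) [AND] = 0.08 × 0.145000 × 0.13 = 0.001508
P(Block path inoperative) [OR] = 1 − (1−0.22) × (1−0.27) × (1−0.21) = 0.550174
P(Control loop unavailable) [OR] = 1 − (1−0.09) × (1−0.550174) × (1−0.06) = 0.615219
P(Pipeline overpressure) [OR] = 1 − (1−0.053760) × (1−0.518100) × (1−0.001508) × (1−0.615219) = 0.824807
Rounded to 4 decimal places: P(Pipeline overpressure) ≈ 0.8248.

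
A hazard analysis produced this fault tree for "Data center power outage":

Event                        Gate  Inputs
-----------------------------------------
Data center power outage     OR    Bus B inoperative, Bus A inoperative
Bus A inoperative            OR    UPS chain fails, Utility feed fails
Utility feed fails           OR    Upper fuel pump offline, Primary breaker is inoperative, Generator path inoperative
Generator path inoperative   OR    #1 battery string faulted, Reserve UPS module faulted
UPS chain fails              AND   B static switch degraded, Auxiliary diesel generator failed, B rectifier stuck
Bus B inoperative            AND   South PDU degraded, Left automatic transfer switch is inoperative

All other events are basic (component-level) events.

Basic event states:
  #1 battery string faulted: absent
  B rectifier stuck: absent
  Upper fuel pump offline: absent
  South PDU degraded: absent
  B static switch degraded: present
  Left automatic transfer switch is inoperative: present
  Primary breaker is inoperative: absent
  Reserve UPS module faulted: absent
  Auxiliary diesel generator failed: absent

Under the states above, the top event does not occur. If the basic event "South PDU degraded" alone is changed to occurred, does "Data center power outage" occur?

Yes

Counterfactual: set "South PDU degraded" to occurred.
Bus B inoperative [AND]: South PDU degraded=occurs, Left automatic transfer switch is inoperative=occurs → all inputs occur → occurs.
UPS chain fails [AND]: B static switch degraded=occurs, Auxiliary diesel generator failed=not, B rectifier stuck=not → not all inputs occur → does not occur.
Generator path inoperative [OR]: #1 battery string faulted=not, Reserve UPS module faulted=not → no input occurs → does not occur.
Utility feed fails [OR]: Upper fuel pump offline=not, Primary breaker is inoperative=not, Generator path inoperative=not → no input occurs → does not occur.
Bus A inoperative [OR]: UPS chain fails=not, Utility feed fails=not → no input occurs → does not occur.
Data center power outage [OR]: Bus B inoperative=occurs, Bus A inoperative=not → at least one input occurs → occurs.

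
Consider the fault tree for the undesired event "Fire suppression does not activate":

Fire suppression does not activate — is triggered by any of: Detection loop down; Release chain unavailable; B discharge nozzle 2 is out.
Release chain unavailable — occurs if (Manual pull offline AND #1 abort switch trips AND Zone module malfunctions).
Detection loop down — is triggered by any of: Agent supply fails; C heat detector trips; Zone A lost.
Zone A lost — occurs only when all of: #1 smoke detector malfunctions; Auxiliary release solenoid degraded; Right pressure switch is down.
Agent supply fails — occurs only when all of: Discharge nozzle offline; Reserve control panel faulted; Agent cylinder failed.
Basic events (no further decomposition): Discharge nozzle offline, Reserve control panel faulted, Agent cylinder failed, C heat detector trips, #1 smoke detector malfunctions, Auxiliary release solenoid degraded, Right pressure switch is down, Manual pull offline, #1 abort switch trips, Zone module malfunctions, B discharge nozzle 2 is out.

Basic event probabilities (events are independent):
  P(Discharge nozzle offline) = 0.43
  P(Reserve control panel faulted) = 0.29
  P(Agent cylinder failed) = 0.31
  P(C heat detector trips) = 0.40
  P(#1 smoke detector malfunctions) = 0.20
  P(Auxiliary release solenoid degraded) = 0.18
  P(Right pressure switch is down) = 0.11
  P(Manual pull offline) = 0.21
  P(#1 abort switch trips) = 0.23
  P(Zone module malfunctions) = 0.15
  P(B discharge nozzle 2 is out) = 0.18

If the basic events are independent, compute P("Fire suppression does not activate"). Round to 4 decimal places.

P(Agent supply fails) [AND] = 0.43 × 0.29 × 0.31 = 0.038657
P(Zone A lost) [AND] = 0.20 × 0.18 × 0.11 = 0.003960
P(Detection loop down) [OR] = 1 − (1−0.038657) × (1−0.40) × (1−0.003960) = 0.425478
P(Release chain unavailable) [AND] = 0.21 × 0.23 × 0.15 = 0.007245
P(Fire suppression does not activate) [OR] = 1 − (1−0.425478) × (1−0.007245) × (1−0.18) = 0.532305
Rounded to 4 decimal places: P(Fire suppression does not activate) ≈ 0.5323.

0.5323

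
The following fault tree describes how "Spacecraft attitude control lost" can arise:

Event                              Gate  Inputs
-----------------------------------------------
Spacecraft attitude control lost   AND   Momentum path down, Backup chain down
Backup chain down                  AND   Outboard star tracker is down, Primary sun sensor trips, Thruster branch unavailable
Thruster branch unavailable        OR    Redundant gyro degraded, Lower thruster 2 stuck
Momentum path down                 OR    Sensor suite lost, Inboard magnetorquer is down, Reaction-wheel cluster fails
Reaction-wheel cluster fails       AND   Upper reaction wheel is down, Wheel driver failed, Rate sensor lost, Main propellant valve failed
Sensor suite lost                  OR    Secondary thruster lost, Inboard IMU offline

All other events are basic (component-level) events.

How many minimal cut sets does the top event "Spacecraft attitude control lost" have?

8

Sensor suite lost [OR]: union of children's cut sets → 2 cut set(s).
Reaction-wheel cluster fails [AND]: one cut set from each child combined → 1 × 1 × 1 × 1 = 1 cut set(s).
Momentum path down [OR]: union of children's cut sets → 4 cut set(s).
Thruster branch unavailable [OR]: union of children's cut sets → 2 cut set(s).
Backup chain down [AND]: one cut set from each child combined → 1 × 1 × 2 = 2 cut set(s).
Spacecraft attitude control lost [AND]: one cut set from each child combined → 4 × 2 = 8 cut set(s).
Minimal cut sets: {Outboard star tracker is down, Primary sun sensor trips, Redundant gyro degraded, Secondary thruster lost}; {Lower thruster 2 stuck, Outboard star tracker is down, Primary sun sensor trips, Secondary thruster lost}; {Inboard IMU offline, Outboard star tracker is down, Primary sun sensor trips, Redundant gyro degraded}; {Inboard IMU offline, Lower thruster 2 stuck, Outboard star tracker is down, Primary sun sensor trips}; {Inboard magnetorquer is down, Outboard star tracker is down, Primary sun sensor trips, Redundant gyro degraded}; {Inboard magnetorquer is down, Lower thruster 2 stuck, Outboard star tracker is down, Primary sun sensor trips}; {Main propellant valve failed, Outboard star tracker is down, Primary sun sensor trips, Rate sensor lost, Redundant gyro degraded, Upper reaction wheel is down, Wheel driver failed}; {Lower thruster 2 stuck, Main propellant valve failed, Outboard star tracker is down, Primary sun sensor trips, Rate sensor lost, Upper reaction wheel is down, Wheel driver failed}.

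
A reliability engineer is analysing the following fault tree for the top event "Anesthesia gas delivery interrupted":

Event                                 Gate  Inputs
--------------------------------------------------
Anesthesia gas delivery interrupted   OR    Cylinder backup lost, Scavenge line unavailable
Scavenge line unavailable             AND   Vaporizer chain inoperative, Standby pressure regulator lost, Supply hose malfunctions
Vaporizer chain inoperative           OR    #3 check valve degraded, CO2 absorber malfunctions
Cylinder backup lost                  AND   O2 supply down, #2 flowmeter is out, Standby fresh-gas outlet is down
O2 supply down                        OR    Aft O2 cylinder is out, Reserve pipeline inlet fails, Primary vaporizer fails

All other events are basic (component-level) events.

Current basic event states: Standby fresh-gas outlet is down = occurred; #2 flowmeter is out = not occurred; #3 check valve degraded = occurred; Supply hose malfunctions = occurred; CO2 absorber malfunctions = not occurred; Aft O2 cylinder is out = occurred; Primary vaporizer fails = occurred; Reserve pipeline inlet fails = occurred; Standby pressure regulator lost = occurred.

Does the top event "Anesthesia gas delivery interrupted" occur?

O2 supply down [OR]: Aft O2 cylinder is out=occurs, Reserve pipeline inlet fails=occurs, Primary vaporizer fails=occurs → at least one input occurs → occurs.
Cylinder backup lost [AND]: O2 supply down=occurs, #2 flowmeter is out=not, Standby fresh-gas outlet is down=occurs → not all inputs occur → does not occur.
Vaporizer chain inoperative [OR]: #3 check valve degraded=occurs, CO2 absorber malfunctions=not → at least one input occurs → occurs.
Scavenge line unavailable [AND]: Vaporizer chain inoperative=occurs, Standby pressure regulator lost=occurs, Supply hose malfunctions=occurs → all inputs occur → occurs.
Anesthesia gas delivery interrupted [OR]: Cylinder backup lost=not, Scavenge line unavailable=occurs → at least one input occurs → occurs.

Yes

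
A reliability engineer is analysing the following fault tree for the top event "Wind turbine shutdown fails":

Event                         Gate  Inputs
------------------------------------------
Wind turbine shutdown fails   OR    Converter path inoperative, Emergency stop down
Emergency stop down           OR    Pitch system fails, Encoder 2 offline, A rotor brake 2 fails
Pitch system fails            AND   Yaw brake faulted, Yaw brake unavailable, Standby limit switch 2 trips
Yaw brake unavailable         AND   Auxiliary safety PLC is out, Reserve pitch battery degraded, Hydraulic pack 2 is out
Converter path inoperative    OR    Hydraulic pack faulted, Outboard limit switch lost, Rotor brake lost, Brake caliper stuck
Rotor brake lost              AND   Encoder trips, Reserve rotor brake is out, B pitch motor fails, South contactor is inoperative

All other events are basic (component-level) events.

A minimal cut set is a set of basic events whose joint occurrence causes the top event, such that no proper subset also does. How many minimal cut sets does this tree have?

7

Rotor brake lost [AND]: one cut set from each child combined → 1 × 1 × 1 × 1 = 1 cut set(s).
Converter path inoperative [OR]: union of children's cut sets → 4 cut set(s).
Yaw brake unavailable [AND]: one cut set from each child combined → 1 × 1 × 1 = 1 cut set(s).
Pitch system fails [AND]: one cut set from each child combined → 1 × 1 × 1 = 1 cut set(s).
Emergency stop down [OR]: union of children's cut sets → 3 cut set(s).
Wind turbine shutdown fails [OR]: union of children's cut sets → 7 cut set(s).
Minimal cut sets: {Hydraulic pack faulted}; {Outboard limit switch lost}; {B pitch motor fails, Encoder trips, Reserve rotor brake is out, South contactor is inoperative}; {Brake caliper stuck}; {Auxiliary safety PLC is out, Hydraulic pack 2 is out, Reserve pitch battery degraded, Standby limit switch 2 trips, Yaw brake faulted}; {Encoder 2 offline}; {A rotor brake 2 fails}.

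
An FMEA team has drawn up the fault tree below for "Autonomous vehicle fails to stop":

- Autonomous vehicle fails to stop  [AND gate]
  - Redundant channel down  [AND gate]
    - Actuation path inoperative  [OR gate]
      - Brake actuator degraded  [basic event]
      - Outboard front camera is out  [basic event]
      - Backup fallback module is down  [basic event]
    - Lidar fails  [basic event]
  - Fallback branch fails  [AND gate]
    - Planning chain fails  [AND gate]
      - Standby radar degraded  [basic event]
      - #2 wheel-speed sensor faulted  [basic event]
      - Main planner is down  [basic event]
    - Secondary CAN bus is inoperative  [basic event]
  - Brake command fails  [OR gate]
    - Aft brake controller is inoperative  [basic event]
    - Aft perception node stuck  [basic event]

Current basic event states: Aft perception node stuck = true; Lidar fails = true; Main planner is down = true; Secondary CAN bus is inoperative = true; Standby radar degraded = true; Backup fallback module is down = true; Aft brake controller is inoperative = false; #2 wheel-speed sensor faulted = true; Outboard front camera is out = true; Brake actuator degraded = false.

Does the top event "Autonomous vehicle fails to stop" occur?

Yes

Actuation path inoperative [OR]: Brake actuator degraded=not, Outboard front camera is out=occurs, Backup fallback module is down=occurs → at least one input occurs → occurs.
Redundant channel down [AND]: Actuation path inoperative=occurs, Lidar fails=occurs → all inputs occur → occurs.
Planning chain fails [AND]: Standby radar degraded=occurs, #2 wheel-speed sensor faulted=occurs, Main planner is down=occurs → all inputs occur → occurs.
Fallback branch fails [AND]: Planning chain fails=occurs, Secondary CAN bus is inoperative=occurs → all inputs occur → occurs.
Brake command fails [OR]: Aft brake controller is inoperative=not, Aft perception node stuck=occurs → at least one input occurs → occurs.
Autonomous vehicle fails to stop [AND]: Redundant channel down=occurs, Fallback branch fails=occurs, Brake command fails=occurs → all inputs occur → occurs.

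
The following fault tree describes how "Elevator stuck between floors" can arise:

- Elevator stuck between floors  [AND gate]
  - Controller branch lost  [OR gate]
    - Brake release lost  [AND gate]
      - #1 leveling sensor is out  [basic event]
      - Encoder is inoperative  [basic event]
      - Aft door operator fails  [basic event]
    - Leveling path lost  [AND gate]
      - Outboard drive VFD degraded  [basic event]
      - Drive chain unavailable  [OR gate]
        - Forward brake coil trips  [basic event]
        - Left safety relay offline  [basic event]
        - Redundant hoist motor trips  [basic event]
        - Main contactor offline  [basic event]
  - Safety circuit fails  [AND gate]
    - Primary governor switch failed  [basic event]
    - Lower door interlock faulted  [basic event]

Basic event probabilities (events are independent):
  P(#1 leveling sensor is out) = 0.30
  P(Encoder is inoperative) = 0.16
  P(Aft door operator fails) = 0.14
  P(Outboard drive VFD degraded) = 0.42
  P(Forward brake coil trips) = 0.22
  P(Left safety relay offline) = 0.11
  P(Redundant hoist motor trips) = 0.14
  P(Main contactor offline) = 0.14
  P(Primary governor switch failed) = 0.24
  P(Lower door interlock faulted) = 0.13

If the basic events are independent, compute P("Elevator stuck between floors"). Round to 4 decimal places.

0.0065

P(Brake release lost) [AND] = 0.30 × 0.16 × 0.14 = 0.006720
P(Drive chain unavailable) [OR] = 1 − (1−0.22) × (1−0.11) × (1−0.14) × (1−0.14) = 0.486570
P(Leveling path lost) [AND] = 0.42 × 0.486570 = 0.204359
P(Controller branch lost) [OR] = 1 − (1−0.006720) × (1−0.204359) = 0.209706
P(Safety circuit fails) [AND] = 0.24 × 0.13 = 0.031200
P(Elevator stuck between floors) [AND] = 0.209706 × 0.031200 = 0.006543
Rounded to 4 decimal places: P(Elevator stuck between floors) ≈ 0.0065.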